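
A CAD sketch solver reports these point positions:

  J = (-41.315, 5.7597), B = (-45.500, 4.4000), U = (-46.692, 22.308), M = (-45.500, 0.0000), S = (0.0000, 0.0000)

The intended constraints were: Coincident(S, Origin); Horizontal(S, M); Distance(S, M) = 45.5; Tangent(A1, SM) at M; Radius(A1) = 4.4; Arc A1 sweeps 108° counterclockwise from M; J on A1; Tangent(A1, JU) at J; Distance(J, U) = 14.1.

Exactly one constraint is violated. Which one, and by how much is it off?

Distance(J, U) = 14.1 — off by 3.30.

S = (0.00, 0.00) ✓; S.y = 0.00, M.y = 0.00 ✓; |SM| = 45.50 ✓; ∠(BM, MS) = 90.00° ✓; |BM| = 4.400 ✓; bearing(B→J) − bearing(B→M) = 108.0° ✓; |BJ| = 4.400 ✓; ∠(BJ, JU) = 90.00° ✓; |JU| = 17.40 ✗.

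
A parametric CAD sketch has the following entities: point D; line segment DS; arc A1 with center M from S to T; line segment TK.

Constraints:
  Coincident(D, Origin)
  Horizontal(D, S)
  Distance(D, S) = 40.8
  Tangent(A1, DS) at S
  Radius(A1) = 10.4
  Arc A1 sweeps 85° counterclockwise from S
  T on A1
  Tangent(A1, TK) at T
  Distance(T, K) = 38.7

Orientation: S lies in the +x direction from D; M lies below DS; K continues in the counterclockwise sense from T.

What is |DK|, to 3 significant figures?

55.1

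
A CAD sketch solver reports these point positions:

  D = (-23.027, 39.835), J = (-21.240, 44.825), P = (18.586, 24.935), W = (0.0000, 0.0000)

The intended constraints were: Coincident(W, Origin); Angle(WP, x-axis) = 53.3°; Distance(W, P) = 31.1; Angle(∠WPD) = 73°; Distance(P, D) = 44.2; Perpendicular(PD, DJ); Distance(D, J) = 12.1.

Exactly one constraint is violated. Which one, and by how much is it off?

Distance(D, J) = 12.1 — off by 6.80.

W = (0.00, 0.00) ✓; WP at 53.30° ✓; |WP| = 31.10 ✓; ∠WPD = 73.00° ✓; |PD| = 44.20 ✓; ∠(PD, DJ) = 90.00° ✓; |DJ| = 5.300 ✗.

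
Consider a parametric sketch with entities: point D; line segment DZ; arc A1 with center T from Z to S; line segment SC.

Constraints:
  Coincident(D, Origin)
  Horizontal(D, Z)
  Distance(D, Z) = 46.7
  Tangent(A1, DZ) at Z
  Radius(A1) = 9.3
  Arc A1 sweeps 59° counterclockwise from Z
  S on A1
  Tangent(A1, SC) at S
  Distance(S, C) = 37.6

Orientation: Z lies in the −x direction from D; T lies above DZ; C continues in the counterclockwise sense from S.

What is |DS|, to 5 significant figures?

38.990

Since A1 is tangent to DZ there, TZ ⟂ DZ, so T = Z + (0, 9.3) = (-46.700, 9.3000). On A1, Z sits at bearing -90° from T; a 59° counterclockwise sweep puts S at bearing -31°, so S = T + 9.3·(cos -31°, sin -31°) = (-38.728, 4.5101). Then |DS| = |S − D| = 38.990.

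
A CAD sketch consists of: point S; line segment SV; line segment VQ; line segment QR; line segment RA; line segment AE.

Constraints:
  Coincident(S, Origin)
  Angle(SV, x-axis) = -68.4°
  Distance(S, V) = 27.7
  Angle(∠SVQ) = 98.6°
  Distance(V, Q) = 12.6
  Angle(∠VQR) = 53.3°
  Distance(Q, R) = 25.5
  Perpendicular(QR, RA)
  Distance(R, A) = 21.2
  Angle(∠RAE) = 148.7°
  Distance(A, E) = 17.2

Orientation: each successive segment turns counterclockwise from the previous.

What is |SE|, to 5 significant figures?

41.783

S is at the origin; SV runs at -68.4° with length 27.7, so V = (10.197, -25.755). ∠SVQ = 98.6° gives VQ at 13.000° from the x-axis; with |VQ| = 12.6, Q = (22.474, -22.920). ∠VQR = 53.3° gives QR at 139.70° from the x-axis; with |QR| = 25.5, R = (3.0261, -6.4273). QR is perpendicular to RA, so RA runs at -130.30°; with |RA| = 21.2, A = (-10.686, -22.596). ∠RAE = 148.7° gives AE at -99.000° from the x-axis; with |AE| = 17.2, E = (-13.377, -39.584). Then |SE| = |E − S| = 41.783.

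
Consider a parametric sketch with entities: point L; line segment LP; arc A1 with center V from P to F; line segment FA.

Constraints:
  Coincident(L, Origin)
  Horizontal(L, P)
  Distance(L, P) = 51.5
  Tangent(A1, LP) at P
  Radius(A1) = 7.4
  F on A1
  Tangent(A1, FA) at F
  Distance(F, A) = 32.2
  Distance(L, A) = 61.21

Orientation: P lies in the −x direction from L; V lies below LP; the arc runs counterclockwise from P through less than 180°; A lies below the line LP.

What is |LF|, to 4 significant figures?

59.24

L is at the origin; L and P share the same y with |LP| = 51.5 and P on the −x side, so P = (-51.50, 0.000). Since A1 is tangent to LP there, VP ⟂ LP, so V = P + (0, -7.4) = (-51.50, -7.400). Since VF ⟂ FA (tangency), |VA| = √(7.4² + 32.2²) = 33.04 regardless of where F sits on A1. So A lies on both circle(L, 61.21) and circle(V, 33.04); the below-LP intersection is A = (-46.31, -40.03). F is the foot of the tangent from A: F = (-58.36, -10.17).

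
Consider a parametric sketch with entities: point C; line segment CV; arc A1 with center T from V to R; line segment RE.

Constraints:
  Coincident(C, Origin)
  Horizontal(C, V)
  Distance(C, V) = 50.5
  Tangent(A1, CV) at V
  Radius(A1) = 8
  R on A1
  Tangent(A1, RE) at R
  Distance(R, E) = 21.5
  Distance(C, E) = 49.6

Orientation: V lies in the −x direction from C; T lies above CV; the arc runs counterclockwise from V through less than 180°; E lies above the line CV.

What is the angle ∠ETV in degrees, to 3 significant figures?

154°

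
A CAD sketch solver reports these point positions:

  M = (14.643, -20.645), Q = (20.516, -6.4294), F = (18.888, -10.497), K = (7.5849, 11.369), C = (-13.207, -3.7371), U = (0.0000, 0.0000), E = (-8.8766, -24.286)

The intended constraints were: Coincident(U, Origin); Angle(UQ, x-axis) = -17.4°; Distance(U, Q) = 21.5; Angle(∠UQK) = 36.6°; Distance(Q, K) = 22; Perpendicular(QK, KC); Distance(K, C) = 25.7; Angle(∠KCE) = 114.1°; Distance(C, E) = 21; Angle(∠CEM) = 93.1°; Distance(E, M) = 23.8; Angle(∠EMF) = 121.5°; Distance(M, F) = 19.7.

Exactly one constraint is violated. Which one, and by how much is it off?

Distance(M, F) = 19.7 — off by 8.70.

U = (0.00, 0.00) ✓; UQ at -17.40° ✓; |UQ| = 21.50 ✓; ∠UQK = 36.60° ✓; |QK| = 22.00 ✓; ∠(QK, KC) = 90.00° ✓; |KC| = 25.70 ✓; ∠KCE = 114.1° ✓; |CE| = 21.00 ✓; ∠CEM = 93.10° ✓; |EM| = 23.80 ✓; ∠EMF = 121.5° ✓; |MF| = 11.00 ✗.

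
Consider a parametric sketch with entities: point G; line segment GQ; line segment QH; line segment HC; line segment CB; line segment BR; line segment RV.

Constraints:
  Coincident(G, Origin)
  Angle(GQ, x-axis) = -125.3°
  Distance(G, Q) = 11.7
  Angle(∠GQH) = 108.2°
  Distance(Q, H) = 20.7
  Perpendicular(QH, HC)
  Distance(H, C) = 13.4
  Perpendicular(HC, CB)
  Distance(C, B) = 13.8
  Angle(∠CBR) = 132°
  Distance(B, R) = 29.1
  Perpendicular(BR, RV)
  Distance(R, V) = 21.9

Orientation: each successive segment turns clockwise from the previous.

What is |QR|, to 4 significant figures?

15.02

HC ⟂ CB, so CB runs at -17.10°; with |CB| = 13.8, B = (-9.416, 5.288). ∠CBR = 132.0° gives BR at -65.10° from the x-axis; with |BR| = 29.1, R = (2.836, -21.11). Then |QR| = |R − Q| = 15.02.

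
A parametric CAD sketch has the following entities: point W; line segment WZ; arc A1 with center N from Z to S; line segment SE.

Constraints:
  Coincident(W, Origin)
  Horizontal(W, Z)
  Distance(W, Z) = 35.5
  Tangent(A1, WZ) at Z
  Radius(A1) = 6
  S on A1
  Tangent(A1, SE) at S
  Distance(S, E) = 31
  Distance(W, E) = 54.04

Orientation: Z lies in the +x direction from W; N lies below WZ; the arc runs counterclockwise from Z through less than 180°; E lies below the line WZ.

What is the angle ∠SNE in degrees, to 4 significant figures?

79.05°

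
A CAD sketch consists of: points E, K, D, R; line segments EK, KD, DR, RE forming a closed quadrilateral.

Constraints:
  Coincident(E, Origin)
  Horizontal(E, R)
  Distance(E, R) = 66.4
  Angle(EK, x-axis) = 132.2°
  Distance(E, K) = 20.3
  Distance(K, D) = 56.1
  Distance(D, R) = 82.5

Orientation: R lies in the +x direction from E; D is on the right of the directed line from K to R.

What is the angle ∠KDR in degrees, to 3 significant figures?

69.0°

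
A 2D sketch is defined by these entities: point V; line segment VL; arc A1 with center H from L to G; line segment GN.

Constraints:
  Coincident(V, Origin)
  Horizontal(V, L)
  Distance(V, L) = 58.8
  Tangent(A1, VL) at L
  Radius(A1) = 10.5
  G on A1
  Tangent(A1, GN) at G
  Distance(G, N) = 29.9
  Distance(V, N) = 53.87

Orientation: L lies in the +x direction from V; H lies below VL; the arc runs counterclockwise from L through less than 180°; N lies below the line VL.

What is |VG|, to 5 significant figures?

49.320

Checks: |HG| = 10.50 ✓; ∠(HG, GN) = 90.00° ✓; |GN| = 29.90 ✓; |VN| = 53.87 ✓.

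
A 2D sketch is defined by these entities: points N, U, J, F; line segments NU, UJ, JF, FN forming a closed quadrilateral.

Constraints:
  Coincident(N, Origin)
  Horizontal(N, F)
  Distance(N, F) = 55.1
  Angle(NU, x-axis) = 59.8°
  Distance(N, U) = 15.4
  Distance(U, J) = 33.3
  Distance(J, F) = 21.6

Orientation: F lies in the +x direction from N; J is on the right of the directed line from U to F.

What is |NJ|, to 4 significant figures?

35.11

N is at the origin; N and F share the same y with |NF| = 55.1 and F in +x, so F = (55.1, 0). NU runs at 59.8° with |NU| = 15.4, so U = (7.747, 13.31). J is determined by |UJ| = 33.3 and |JF| = 21.6 together: it lies at the intersection of circle(U, 33.3) and circle(F, 21.6). With |UF| = 49.19, the foot of the radical line on UF is 31.12 from U and the perpendicular offset is √(33.3² − 31.12²) = 11.84. Taking the right-of-UF solution: J = (34.50, -6.511).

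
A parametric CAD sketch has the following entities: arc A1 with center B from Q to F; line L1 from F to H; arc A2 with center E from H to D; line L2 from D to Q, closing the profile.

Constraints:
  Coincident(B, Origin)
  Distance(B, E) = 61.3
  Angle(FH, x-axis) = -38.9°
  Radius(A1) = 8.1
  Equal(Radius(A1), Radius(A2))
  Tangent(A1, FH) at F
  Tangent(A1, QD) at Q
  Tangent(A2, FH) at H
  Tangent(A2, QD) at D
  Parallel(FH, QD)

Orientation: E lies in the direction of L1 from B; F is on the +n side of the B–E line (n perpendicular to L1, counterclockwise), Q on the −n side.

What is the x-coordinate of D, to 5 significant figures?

42.620

The slot axis is L1's direction at -38.9°, so u = (cos -38.9°, sin -38.9°) = (0.77824, -0.62796) and n = (−sin -38.9°, cos -38.9°) = (0.62796, 0.77824). B is at the origin and E lies 61.3 along u from B, so E = 61.3·u = (47.706, -38.494). Tangency of A1 to both parallel lines with radius 8.1 puts F and Q at B ± 8.1·n: F = (5.0865, 6.3038), Q = (-5.0865, -6.3038). Equal radii place H and D the same way about E: H = E + 8.1·n = (52.793, -32.190), D = E − 8.1·n = (42.620, -44.798). So D.x = 42.620.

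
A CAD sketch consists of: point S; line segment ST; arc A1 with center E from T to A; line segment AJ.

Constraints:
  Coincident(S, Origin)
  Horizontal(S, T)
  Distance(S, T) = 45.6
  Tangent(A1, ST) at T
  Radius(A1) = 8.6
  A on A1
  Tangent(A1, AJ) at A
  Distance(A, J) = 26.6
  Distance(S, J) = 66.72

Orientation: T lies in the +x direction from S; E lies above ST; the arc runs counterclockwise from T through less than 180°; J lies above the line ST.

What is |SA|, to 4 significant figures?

54.65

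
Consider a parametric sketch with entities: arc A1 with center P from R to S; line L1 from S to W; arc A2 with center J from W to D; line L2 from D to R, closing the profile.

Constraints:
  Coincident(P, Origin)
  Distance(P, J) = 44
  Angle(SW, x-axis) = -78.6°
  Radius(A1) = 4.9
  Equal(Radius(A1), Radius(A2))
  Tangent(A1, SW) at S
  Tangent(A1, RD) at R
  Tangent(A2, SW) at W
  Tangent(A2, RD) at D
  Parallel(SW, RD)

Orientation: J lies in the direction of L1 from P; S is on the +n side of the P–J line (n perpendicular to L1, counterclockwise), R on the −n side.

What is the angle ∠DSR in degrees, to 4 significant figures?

77.44°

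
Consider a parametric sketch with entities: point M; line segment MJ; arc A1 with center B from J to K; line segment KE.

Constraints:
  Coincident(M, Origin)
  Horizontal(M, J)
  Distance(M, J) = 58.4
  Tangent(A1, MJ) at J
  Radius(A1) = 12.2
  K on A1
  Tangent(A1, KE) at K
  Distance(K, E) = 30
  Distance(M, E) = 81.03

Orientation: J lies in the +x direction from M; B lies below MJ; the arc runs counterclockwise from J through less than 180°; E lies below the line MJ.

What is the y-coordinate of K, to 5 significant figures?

-20.166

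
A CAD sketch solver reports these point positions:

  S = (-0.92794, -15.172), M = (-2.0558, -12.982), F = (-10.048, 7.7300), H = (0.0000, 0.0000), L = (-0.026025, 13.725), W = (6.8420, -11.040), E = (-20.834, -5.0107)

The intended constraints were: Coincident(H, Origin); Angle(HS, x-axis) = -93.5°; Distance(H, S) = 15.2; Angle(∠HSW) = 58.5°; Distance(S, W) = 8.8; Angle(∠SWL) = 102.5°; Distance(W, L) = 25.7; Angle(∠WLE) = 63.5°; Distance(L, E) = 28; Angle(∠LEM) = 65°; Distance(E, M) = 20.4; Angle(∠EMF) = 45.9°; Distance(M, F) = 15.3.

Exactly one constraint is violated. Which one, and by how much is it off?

Distance(M, F) = 15.3 — off by 6.90.

H = (0.00, 0.00) ✓; HS at -93.50° ✓; |HS| = 15.20 ✓; ∠HSW = 58.50° ✓; |SW| = 8.800 ✓; ∠SWL = 102.5° ✓; |WL| = 25.70 ✓; ∠WLE = 63.50° ✓; |LE| = 28.00 ✓; ∠LEM = 65.00° ✓; |EM| = 20.40 ✓; ∠EMF = 45.90° ✓; |MF| = 22.20 ✗.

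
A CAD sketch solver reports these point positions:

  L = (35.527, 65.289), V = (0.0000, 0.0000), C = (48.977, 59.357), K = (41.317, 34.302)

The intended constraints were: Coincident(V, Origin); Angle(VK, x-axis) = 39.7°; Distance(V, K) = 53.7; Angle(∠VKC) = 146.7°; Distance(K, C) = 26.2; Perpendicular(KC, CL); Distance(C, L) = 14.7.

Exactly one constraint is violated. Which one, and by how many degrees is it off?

Perpendicular(KC, CL) — off by 6.80°.

V = (0.00, 0.00) ✓; VK at 39.70° ✓; |VK| = 53.70 ✓; ∠VKC = 146.7° ✓; |KC| = 26.20 ✓; ∠(KC, CL) = 83.20° ✗; |CL| = 14.70 ✓.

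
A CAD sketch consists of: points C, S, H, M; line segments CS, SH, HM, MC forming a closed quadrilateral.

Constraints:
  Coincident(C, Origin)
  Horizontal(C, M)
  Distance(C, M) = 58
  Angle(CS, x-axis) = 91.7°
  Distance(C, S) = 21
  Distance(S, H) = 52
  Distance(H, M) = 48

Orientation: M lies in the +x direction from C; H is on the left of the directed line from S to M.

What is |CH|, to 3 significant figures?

64.4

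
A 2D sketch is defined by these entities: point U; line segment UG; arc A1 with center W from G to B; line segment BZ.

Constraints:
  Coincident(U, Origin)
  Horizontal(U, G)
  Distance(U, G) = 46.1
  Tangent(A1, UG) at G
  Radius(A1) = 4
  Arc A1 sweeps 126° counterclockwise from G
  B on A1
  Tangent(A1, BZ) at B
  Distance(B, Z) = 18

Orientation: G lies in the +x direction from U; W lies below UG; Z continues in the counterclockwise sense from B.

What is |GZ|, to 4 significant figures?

22.17

U is at the origin; U and G share the same y with |UG| = 46.1 and G on the +x side, so G = (46.10, 0.000). Since A1 is tangent to UG there, WG ⟂ UG, so W = G + (0, -4) = (46.10, -4.000). On A1, G sits at bearing 90° from W; a 126° counterclockwise sweep puts B at bearing 216°, so B = W + 4.0·(cos 216°, sin 216°) = (42.86, -6.351). Tangency of A1 to BZ means the radius WB is perpendicular to BZ, so BZ runs along (−sin 216°, cos 216°); with |BZ| = 18.0, Z = (53.44, -20.91). Then |GZ| = |Z − G| = 22.17.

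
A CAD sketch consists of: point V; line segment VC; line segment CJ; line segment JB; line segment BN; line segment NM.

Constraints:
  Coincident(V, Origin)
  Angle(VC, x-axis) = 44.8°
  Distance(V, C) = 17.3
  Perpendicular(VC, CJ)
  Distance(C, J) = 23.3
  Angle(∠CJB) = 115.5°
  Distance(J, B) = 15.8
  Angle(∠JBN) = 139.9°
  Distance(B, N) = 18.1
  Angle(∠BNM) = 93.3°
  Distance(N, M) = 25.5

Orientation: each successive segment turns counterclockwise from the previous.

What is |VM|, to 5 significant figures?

9.4948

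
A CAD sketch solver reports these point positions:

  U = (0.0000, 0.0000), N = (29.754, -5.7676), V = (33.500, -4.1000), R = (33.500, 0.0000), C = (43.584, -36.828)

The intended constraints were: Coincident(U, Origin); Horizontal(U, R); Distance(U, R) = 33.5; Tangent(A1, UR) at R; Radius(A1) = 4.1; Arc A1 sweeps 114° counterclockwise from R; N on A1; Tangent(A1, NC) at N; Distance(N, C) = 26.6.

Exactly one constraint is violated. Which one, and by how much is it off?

Distance(N, C) = 26.6 — off by 7.40.

U = (0.00, 0.00) ✓; U.y = 0.00, R.y = 0.00 ✓; |UR| = 33.50 ✓; ∠(VR, RU) = 90.00° ✓; |VR| = 4.100 ✓; bearing(V→N) − bearing(V→R) = 114.0° ✓; |VN| = 4.100 ✓; ∠(VN, NC) = 90.00° ✓; |NC| = 34.00 ✗.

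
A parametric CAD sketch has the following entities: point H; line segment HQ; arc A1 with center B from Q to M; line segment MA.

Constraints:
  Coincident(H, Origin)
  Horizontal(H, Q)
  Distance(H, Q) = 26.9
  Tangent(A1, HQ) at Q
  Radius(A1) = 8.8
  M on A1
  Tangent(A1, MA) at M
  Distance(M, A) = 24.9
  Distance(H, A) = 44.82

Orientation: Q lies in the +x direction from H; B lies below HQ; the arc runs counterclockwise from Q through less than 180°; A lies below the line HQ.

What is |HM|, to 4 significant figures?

22.22

Checks: ∠(BQ, QH) = 90.00° ✓; |BQ| = 8.800 ✓; |BM| = 8.800 ✓; ∠(BM, MA) = 90.00° ✓; |MA| = 24.90 ✓; |HA| = 44.82 ✓.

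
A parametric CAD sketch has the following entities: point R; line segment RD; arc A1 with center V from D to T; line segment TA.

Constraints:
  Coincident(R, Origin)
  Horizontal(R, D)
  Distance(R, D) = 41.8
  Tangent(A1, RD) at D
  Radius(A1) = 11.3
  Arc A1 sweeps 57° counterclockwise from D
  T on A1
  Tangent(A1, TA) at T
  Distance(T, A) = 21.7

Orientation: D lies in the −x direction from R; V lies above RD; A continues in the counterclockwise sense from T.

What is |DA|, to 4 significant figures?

31.60

R is at the origin; RD is horizontal with |RD| = 41.8 and D on the −x side, so D = (-41.80, 0.000). Tangency of A1 to RD means the radius VD is perpendicular to RD, so V = D + (0, 11.3) = (-41.80, 11.30). On A1, D sits at bearing -90° from V; a 57° counterclockwise sweep puts T at bearing -33°, so T = V + 11.3·(cos -33°, sin -33°) = (-32.32, 5.146). Tangency of A1 to TA means the radius VT is perpendicular to TA, so TA runs along (−sin -33°, cos -33°); with |TA| = 21.7, A = (-20.50, 23.34). Then |DA| = |A − D| = 31.60.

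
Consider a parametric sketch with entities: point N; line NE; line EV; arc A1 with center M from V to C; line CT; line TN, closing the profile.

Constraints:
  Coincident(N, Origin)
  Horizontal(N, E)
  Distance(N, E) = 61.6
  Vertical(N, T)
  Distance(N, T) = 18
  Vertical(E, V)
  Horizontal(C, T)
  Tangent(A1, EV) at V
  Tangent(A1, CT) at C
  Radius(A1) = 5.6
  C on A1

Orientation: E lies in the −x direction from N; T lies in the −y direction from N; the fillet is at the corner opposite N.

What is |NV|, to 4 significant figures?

62.84

N is at the origin; NE is horizontal with |NE| = 61.6 and E on the −x side, so E = (-61.60, 0.000). N and T share the same x with |NT| = 18.0 and T on the −y side, so T = (0.000, -18.00). The virtual corner opposite N is at (-61.60, -18.00). Since A1 is tangent to EV there, MV ⟂ EV and since A1 is tangent to CT there, MC ⟂ CT, with radius 5.6, so the center M sits 5.6 in from both sides at M = (-56.00, -12.40). That places the tangent points at V = (-61.60, -12.40) on EV and C = (-56.00, -18.00) on CT. Then |NV| = |V − N| = 62.84.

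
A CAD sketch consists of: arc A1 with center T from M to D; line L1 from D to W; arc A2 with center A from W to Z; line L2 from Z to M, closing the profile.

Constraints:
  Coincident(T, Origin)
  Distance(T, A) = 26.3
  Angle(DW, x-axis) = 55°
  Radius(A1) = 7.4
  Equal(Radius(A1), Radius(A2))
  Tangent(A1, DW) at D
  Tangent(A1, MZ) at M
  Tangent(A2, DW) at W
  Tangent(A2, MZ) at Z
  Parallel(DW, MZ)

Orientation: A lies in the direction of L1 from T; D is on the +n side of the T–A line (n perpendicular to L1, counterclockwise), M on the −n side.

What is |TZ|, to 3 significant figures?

27.3

The slot axis is L1's direction at 55.0°, so u = (cos 55.0°, sin 55.0°) = (0.574, 0.819) and n = (−sin 55.0°, cos 55.0°) = (-0.819, 0.574). T is at the origin and A lies 26.3 along u from T, so A = 26.3·u = (15.1, 21.5). Tangency of A1 to both parallel lines with radius 7.4 puts D and M at T ± 7.4·n: D = (-6.06, 4.24), M = (6.06, -4.24). Equal radii place W and Z the same way about A: W = A + 7.4·n = (9.02, 25.8), Z = A − 7.4·n = (21.1, 17.3). Then |TZ| = |Z − T| = 27.3.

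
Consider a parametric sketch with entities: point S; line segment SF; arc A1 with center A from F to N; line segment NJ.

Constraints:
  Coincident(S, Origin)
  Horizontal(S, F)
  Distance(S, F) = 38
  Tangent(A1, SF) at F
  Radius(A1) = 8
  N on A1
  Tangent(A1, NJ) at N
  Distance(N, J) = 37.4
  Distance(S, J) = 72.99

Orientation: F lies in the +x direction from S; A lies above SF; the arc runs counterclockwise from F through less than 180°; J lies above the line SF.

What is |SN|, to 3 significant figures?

45.2

S is at the origin; SF is horizontal with |SF| = 38.0 and F on the +x side, so F = (38.0, 0.00). Since A1 is tangent to SF there, AF ⟂ SF, so A = F + (0, 8) = (38.0, 8.00). Since AN ⟂ NJ (tangency), |AJ| = √(8.0² + 37.4²) = 38.2 regardless of where N sits on A1. So J lies on both circle(S, 72.99) and circle(A, 38.2); the above-SF intersection is J = (62.9, 37.0). N is the foot of the tangent from J: N = (45.0, 4.18).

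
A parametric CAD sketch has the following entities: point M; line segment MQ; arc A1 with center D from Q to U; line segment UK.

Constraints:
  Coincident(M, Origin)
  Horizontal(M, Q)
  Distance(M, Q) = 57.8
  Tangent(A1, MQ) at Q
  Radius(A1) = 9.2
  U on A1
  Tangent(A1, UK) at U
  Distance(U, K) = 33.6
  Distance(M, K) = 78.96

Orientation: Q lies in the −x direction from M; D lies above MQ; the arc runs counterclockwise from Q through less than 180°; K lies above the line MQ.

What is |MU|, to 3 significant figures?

51.6

M is at the origin; M and Q share the same y with |MQ| = 57.8 and Q on the −x side, so Q = (-57.8, 0.00). A1 meets MQ tangentially, so DQ is at right angles to MQ, so D = Q + (0, 9.2) = (-57.8, 9.20). Since DU ⟂ UK (tangency), |DK| = √(9.2² + 33.6²) = 34.8 regardless of where U sits on A1. So K lies on both circle(M, 78.96) and circle(D, 34.8); the above-MQ intersection is K = (-66.2, 43.0). U is the foot of the tangent from K: U = (-49.8, 13.7).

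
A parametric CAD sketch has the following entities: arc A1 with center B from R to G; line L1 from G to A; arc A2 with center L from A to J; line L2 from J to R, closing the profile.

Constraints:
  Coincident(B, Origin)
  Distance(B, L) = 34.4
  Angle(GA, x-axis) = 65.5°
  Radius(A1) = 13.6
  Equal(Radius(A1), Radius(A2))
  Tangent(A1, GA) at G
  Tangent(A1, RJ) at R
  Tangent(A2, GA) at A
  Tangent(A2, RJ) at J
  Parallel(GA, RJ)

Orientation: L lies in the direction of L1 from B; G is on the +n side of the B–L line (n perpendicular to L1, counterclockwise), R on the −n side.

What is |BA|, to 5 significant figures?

36.991

The slot axis is L1's direction at 65.5°, so u = (cos 65.5°, sin 65.5°) = (0.41469, 0.90996) and n = (−sin 65.5°, cos 65.5°) = (-0.90996, 0.41469). B is at the origin and L lies 34.4 along u from B, so L = 34.4·u = (14.265, 31.303). Tangency of A1 to both parallel lines with radius 13.6 puts G and R at B ± 13.6·n: G = (-12.375, 5.6398), R = (12.375, -5.6398). Equal radii place A and J the same way about L: A = L + 13.6·n = (1.8900, 36.942), J = L − 13.6·n = (26.641, 25.663). Then |BA| = |A − B| = 36.991.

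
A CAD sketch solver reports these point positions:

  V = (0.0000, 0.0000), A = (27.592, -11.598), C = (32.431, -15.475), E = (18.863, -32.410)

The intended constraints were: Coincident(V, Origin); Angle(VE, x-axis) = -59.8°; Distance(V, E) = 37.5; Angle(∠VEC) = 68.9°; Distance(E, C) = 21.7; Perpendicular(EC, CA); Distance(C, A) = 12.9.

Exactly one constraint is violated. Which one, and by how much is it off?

Distance(C, A) = 12.9 — off by 6.70.

V = (0.00, 0.00) ✓; VE at -59.80° ✓; |VE| = 37.50 ✓; ∠VEC = 68.90° ✓; |EC| = 21.70 ✓; ∠(EC, CA) = 90.00° ✓; |CA| = 6.201 ✗.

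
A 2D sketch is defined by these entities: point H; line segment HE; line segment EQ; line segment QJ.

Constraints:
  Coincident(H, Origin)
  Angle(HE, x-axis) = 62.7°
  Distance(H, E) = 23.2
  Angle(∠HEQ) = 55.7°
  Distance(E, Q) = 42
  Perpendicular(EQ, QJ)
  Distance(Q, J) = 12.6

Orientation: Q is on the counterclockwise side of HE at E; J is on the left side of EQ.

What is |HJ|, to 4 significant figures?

29.66

H is at the origin; HE runs at 62.7° with length 23.2, so E = 23.2·(cos 62.7°, sin 62.7°) = (10.64, 20.62). ∠HEQ = 55.7°, so EQ runs at 62.7° + (180° − 55.7°) = 187.0° from the x-axis; with |EQ| = 42.0, Q = E + 42.0·(cos 187.0°, sin 187.0°) = (-31.05, 15.50). The perpendicularity gives QJ at right angles to EQ; with |QJ| = 12.6 on the left of EQ, J = Q + 12.6·(0.1219, -0.9925) = (-29.51, 2.991). Then |HJ| = |J − H| = 29.66.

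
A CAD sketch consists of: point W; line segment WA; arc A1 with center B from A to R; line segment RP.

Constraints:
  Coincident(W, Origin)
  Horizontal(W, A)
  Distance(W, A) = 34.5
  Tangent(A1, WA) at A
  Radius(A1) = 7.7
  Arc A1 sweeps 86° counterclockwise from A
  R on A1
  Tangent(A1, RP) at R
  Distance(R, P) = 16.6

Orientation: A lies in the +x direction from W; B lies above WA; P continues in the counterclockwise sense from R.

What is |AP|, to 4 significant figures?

25.32

On A1, A sits at bearing -90° from B; an 86° counterclockwise sweep puts R at bearing -4°, so R = B + 7.7·(cos -4°, sin -4°) = (42.18, 7.163). A1 meets RP tangentially, so BR is at right angles to RP, so RP runs along (−sin -4°, cos -4°); with |RP| = 16.6, P = (43.34, 23.72). Then |AP| = |P − A| = 25.32.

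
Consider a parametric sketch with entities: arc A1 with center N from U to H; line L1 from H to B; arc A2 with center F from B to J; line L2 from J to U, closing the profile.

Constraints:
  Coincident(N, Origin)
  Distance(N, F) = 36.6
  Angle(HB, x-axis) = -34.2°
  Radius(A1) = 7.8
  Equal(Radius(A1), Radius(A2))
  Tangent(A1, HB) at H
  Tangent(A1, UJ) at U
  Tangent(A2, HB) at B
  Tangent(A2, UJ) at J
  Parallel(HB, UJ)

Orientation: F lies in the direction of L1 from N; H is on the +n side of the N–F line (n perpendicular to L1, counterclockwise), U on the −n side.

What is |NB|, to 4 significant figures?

37.42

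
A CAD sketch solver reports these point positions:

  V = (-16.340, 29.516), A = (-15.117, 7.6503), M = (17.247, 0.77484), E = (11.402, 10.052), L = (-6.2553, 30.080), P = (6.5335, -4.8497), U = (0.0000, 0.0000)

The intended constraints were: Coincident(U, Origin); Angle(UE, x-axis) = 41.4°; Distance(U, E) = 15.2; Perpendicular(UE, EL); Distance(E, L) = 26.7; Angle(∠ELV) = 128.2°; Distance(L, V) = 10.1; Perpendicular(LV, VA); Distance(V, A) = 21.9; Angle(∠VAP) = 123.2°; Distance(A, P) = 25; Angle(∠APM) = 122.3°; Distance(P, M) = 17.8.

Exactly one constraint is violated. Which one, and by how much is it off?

Distance(P, M) = 17.8 — off by 5.70.

U = (0.00, 0.00) ✓; UE at 41.40° ✓; |UE| = 15.20 ✓; ∠(UE, EL) = 90.00° ✓; |EL| = 26.70 ✓; ∠ELV = 128.2° ✓; |LV| = 10.10 ✓; ∠(LV, VA) = 90.00° ✓; |VA| = 21.90 ✓; ∠VAP = 123.2° ✓; |AP| = 25.00 ✓; ∠APM = 122.3° ✓; |PM| = 12.10 ✗.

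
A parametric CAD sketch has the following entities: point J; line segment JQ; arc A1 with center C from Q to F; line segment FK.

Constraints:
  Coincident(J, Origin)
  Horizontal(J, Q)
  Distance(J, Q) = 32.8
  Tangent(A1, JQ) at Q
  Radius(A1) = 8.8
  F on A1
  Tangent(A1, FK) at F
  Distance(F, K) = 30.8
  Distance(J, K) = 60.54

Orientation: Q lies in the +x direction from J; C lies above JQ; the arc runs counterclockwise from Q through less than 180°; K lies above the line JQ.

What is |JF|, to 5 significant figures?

41.984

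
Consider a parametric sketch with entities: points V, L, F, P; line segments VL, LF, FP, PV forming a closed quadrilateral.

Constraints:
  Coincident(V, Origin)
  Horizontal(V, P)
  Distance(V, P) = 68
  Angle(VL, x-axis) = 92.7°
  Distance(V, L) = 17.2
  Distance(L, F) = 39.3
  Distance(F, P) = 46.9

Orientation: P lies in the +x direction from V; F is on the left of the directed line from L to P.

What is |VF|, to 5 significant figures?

48.348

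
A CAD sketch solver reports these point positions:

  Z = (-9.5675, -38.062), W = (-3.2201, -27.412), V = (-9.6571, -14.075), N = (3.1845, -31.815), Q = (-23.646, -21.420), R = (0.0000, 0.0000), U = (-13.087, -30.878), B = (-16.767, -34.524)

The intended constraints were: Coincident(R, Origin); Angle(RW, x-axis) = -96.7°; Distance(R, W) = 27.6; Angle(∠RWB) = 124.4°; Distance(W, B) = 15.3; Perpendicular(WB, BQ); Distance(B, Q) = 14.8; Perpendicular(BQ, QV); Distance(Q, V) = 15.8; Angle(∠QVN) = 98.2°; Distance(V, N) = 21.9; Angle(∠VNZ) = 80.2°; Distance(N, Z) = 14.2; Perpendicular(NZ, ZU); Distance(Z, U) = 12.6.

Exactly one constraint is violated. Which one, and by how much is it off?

Distance(Z, U) = 12.6 — off by 4.60.

R = (0.00, 0.00) ✓; RW at -96.70° ✓; |RW| = 27.60 ✓; ∠RWB = 124.4° ✓; |WB| = 15.30 ✓; ∠(WB, BQ) = 90.00° ✓; |BQ| = 14.80 ✓; ∠(BQ, QV) = 90.00° ✓; |QV| = 15.80 ✓; ∠QVN = 98.20° ✓; |VN| = 21.90 ✓; ∠VNZ = 80.20° ✓; |NZ| = 14.20 ✓; ∠(NZ, ZU) = 90.00° ✓; |ZU| = 8.000 ✗.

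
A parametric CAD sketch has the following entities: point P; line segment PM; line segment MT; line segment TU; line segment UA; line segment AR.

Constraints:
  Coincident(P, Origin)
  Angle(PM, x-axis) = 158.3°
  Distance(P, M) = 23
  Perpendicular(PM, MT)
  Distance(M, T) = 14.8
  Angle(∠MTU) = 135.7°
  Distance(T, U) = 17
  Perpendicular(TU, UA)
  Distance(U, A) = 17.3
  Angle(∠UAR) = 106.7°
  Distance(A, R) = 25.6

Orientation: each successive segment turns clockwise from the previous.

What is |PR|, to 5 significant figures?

13.167

P is at the origin; PM runs at 158.3° with length 23.0, so M = (-21.370, 8.5042). PM ⟂ MT, so MT runs at 68.300°; with |MT| = 14.8, T = (-15.898, 22.255). ∠MTU = 135.7° gives TU at 24.000° from the x-axis; with |TU| = 17.0, U = (-0.36752, 29.170). TU is perpendicular to UA, so UA runs at -66.000°; with |UA| = 17.3, A = (6.6690, 13.366). ∠UAR = 106.7° gives AR at -139.30° from the x-axis; with |AR| = 25.6, R = (-12.739, -3.3282). Then |PR| = |R − P| = 13.167.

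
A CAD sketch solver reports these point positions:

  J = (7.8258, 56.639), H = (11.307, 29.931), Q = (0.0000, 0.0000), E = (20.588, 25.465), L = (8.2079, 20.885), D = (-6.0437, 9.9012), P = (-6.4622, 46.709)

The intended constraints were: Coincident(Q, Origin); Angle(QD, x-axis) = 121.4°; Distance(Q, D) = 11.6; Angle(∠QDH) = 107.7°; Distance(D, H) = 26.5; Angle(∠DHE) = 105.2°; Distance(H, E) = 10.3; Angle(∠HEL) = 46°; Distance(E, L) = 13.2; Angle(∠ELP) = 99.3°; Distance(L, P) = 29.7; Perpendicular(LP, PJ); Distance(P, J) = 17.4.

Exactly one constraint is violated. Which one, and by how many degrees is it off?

Perpendicular(LP, PJ) — off by 5.20°.

Q = (0.00, 0.00) ✓; QD at 121.4° ✓; |QD| = 11.60 ✓; ∠QDH = 107.7° ✓; |DH| = 26.50 ✓; ∠DHE = 105.2° ✓; |HE| = 10.30 ✓; ∠HEL = 46.00° ✓; |EL| = 13.20 ✓; ∠ELP = 99.30° ✓; |LP| = 29.70 ✓; ∠(LP, PJ) = 84.80° ✗; |PJ| = 17.40 ✓.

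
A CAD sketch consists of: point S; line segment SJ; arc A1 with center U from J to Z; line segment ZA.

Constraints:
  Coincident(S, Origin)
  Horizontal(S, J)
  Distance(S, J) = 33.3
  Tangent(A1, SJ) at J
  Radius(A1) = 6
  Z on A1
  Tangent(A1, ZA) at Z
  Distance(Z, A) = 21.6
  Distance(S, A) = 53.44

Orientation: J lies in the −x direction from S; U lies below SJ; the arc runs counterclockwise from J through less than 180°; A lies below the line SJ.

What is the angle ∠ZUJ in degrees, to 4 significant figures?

62.94°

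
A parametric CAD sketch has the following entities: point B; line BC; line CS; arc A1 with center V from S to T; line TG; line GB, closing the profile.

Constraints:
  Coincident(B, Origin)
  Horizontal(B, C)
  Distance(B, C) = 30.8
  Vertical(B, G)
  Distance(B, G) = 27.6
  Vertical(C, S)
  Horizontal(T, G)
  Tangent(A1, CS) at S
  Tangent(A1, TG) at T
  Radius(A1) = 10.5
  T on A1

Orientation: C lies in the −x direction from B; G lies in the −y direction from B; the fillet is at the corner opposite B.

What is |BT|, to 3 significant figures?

34.3

The virtual corner opposite B is at (-30.8, -27.6). Since A1 is tangent to CS there, VS ⟂ CS and the tangent condition forces VT to be normal to TG, with radius 10.5, so the center V sits 10.5 in from both sides at V = (-20.3, -17.1). That places the tangent points at S = (-30.8, -17.1) on CS and T = (-20.3, -27.6) on TG. Then |BT| = |T − B| = 34.3.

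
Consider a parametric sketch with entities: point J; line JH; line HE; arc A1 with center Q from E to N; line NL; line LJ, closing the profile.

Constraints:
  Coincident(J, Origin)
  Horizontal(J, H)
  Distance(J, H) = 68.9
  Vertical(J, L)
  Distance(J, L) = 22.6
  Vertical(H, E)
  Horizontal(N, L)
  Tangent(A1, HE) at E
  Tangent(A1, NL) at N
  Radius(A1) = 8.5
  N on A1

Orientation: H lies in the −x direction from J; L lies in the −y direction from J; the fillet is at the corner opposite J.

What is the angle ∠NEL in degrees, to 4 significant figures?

37.97°

The virtual corner opposite J is at (-68.90, -22.60). The tangent condition forces QE to be normal to HE and the tangent condition forces QN to be normal to NL, with radius 8.5, so the center Q sits 8.5 in from both sides at Q = (-60.40, -14.10). That places the tangent points at E = (-68.90, -14.10) on HE and N = (-60.40, -22.60) on NL. Then cos ∠NEL = EN·EL / (|EN||EL|), giving 37.97°.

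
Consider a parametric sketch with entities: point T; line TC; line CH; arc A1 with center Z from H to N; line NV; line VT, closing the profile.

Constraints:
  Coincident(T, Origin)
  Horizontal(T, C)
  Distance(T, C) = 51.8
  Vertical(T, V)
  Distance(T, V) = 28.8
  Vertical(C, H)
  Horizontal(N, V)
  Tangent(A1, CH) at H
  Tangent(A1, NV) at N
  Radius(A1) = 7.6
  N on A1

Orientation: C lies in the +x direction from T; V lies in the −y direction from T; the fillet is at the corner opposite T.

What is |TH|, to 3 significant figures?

56.0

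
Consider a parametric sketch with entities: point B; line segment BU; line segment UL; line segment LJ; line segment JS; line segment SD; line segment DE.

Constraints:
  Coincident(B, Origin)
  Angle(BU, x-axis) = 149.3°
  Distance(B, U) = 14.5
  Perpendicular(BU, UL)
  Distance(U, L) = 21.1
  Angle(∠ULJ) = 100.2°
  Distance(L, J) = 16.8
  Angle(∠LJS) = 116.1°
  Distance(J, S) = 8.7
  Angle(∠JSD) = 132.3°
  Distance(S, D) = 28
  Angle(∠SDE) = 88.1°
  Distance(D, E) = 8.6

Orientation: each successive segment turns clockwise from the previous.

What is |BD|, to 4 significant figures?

10.51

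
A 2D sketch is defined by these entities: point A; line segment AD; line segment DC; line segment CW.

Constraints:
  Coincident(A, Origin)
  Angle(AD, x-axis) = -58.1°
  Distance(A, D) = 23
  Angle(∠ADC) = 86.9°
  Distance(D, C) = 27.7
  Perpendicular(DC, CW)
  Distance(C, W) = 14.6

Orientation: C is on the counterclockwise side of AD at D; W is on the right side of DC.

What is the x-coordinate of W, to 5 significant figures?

43.219

A is at the origin; AD runs at -58.1° with length 23.0, so D = 23.0·(cos -58.1°, sin -58.1°) = (12.154, -19.526). ∠ADC = 86.9°, so DC runs at -58.1° + (180° − 86.9°) = 35.000° from the x-axis; with |DC| = 27.7, C = D + 27.7·(cos 35.000°, sin 35.000°) = (34.845, -3.6383). DC ⟂ CW; with |CW| = 14.6 on the right of DC, W = C + 14.6·(0.57358, -0.81915) = (43.219, -15.598). So W.x = 43.219.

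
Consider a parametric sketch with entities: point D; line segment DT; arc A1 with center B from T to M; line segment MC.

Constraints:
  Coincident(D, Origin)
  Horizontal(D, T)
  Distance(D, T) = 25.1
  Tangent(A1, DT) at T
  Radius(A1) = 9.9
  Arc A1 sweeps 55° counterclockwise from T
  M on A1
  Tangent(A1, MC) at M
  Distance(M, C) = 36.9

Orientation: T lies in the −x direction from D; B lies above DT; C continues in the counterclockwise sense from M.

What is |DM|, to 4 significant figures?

17.51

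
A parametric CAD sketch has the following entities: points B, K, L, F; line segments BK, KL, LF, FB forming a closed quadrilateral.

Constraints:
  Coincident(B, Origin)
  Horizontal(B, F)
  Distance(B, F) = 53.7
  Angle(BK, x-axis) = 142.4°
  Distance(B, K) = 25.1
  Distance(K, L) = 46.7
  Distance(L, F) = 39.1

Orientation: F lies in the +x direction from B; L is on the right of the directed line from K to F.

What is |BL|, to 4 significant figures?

21.60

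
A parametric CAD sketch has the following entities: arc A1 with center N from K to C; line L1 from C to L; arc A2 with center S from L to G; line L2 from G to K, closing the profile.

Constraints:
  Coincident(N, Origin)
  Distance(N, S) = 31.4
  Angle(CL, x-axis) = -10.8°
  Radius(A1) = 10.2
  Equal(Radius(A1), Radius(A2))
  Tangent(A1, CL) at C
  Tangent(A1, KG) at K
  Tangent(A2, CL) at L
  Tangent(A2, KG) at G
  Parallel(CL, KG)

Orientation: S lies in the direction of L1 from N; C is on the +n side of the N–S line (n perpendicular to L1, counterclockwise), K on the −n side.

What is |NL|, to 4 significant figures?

33.02

Tangency of A1 to both parallel lines with radius 10.2 puts C and K at N ± 10.2·n: C = (1.911, 10.02), K = (-1.911, -10.02). Equal radii place L and G the same way about S: L = S + 10.2·n = (32.76, 4.136), G = S − 10.2·n = (28.93, -15.90). Then |NL| = |L − N| = 33.02.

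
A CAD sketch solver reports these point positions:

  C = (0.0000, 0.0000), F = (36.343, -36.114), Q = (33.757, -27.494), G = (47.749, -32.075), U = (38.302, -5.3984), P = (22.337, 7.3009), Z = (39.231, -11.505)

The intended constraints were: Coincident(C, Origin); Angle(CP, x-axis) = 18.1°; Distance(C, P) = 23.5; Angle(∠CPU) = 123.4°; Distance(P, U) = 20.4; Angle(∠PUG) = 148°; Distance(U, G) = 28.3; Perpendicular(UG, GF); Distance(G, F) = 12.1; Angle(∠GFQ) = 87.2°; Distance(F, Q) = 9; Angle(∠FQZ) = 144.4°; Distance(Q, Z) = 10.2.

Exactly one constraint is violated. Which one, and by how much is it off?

Distance(Q, Z) = 10.2 — off by 6.70.

C = (0.00, 0.00) ✓; CP at 18.10° ✓; |CP| = 23.50 ✓; ∠CPU = 123.4° ✓; |PU| = 20.40 ✓; ∠PUG = 148.0° ✓; |UG| = 28.30 ✓; ∠(UG, GF) = 90.00° ✓; |GF| = 12.10 ✓; ∠GFQ = 87.20° ✓; |FQ| = 9.000 ✓; ∠FQZ = 144.4° ✓; |QZ| = 16.90 ✗.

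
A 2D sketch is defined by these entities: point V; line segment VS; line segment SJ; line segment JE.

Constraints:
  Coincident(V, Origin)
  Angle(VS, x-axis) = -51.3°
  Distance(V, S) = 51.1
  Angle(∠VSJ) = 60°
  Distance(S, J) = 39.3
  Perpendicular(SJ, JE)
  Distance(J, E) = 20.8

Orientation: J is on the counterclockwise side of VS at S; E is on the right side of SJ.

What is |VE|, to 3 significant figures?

66.5

V is at the origin; VS runs at -51.3° with length 51.1, so S = 51.1·(cos -51.3°, sin -51.3°) = (31.9, -39.9). ∠VSJ = 60.0°, so SJ runs at -51.3° + (180° − 60.0°) = 68.7° from the x-axis; with |SJ| = 39.3, J = S + 39.3·(cos 68.7°, sin 68.7°) = (46.2, -3.26). SJ ⟂ JE; with |JE| = 20.8 on the right of SJ, E = J + 20.8·(0.932, -0.363) = (65.6, -10.8). Then |VE| = |E − V| = 66.5.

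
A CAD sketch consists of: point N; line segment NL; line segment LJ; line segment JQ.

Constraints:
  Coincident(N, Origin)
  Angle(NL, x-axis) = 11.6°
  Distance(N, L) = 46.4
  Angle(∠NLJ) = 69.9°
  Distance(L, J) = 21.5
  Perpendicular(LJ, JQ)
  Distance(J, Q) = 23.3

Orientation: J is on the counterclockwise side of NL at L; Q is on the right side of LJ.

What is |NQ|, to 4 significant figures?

67.10

N is at the origin; NL runs at 11.6° with length 46.4, so L = 46.4·(cos 11.6°, sin 11.6°) = (45.45, 9.330). ∠NLJ = 69.9°, so LJ runs at 11.6° + (180° − 69.9°) = 121.7° from the x-axis; with |LJ| = 21.5, J = L + 21.5·(cos 121.7°, sin 121.7°) = (34.15, 27.62). LJ is perpendicular to JQ; with |JQ| = 23.3 on the right of LJ, Q = J + 23.3·(0.8508, 0.5255) = (53.98, 39.87). Then |NQ| = |Q − N| = 67.10.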